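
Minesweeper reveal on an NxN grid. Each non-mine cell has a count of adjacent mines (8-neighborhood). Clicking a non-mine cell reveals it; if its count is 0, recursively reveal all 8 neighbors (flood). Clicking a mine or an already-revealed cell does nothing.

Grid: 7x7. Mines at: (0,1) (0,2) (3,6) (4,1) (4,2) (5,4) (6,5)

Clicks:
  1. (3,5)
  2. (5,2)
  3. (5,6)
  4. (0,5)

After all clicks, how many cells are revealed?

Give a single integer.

Click 1 (3,5) count=1: revealed 1 new [(3,5)] -> total=1
Click 2 (5,2) count=2: revealed 1 new [(5,2)] -> total=2
Click 3 (5,6) count=1: revealed 1 new [(5,6)] -> total=3
Click 4 (0,5) count=0: revealed 26 new [(0,3) (0,4) (0,5) (0,6) (1,0) (1,1) (1,2) (1,3) (1,4) (1,5) (1,6) (2,0) (2,1) (2,2) (2,3) (2,4) (2,5) (2,6) (3,0) (3,1) (3,2) (3,3) (3,4) (4,3) (4,4) (4,5)] -> total=29

Answer: 29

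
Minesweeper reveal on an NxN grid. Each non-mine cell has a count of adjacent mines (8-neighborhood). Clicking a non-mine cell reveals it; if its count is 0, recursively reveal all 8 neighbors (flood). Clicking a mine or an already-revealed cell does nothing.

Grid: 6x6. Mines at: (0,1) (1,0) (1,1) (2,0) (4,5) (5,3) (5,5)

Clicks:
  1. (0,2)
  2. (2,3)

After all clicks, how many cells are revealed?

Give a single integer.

Click 1 (0,2) count=2: revealed 1 new [(0,2)] -> total=1
Click 2 (2,3) count=0: revealed 26 new [(0,3) (0,4) (0,5) (1,2) (1,3) (1,4) (1,5) (2,1) (2,2) (2,3) (2,4) (2,5) (3,0) (3,1) (3,2) (3,3) (3,4) (3,5) (4,0) (4,1) (4,2) (4,3) (4,4) (5,0) (5,1) (5,2)] -> total=27

Answer: 27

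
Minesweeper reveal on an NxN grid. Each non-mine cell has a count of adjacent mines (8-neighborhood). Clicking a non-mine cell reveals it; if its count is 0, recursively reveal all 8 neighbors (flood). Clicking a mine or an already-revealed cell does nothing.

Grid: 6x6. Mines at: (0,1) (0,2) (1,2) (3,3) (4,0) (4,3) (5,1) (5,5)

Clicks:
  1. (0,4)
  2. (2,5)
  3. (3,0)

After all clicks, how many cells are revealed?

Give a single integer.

Answer: 14

Derivation:
Click 1 (0,4) count=0: revealed 13 new [(0,3) (0,4) (0,5) (1,3) (1,4) (1,5) (2,3) (2,4) (2,5) (3,4) (3,5) (4,4) (4,5)] -> total=13
Click 2 (2,5) count=0: revealed 0 new [(none)] -> total=13
Click 3 (3,0) count=1: revealed 1 new [(3,0)] -> total=14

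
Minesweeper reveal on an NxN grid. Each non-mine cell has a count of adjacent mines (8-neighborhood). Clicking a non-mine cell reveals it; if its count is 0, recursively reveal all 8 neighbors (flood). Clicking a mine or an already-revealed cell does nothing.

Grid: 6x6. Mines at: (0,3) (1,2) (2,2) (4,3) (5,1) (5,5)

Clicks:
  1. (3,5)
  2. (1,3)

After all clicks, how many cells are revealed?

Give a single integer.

Answer: 13

Derivation:
Click 1 (3,5) count=0: revealed 13 new [(0,4) (0,5) (1,3) (1,4) (1,5) (2,3) (2,4) (2,5) (3,3) (3,4) (3,5) (4,4) (4,5)] -> total=13
Click 2 (1,3) count=3: revealed 0 new [(none)] -> total=13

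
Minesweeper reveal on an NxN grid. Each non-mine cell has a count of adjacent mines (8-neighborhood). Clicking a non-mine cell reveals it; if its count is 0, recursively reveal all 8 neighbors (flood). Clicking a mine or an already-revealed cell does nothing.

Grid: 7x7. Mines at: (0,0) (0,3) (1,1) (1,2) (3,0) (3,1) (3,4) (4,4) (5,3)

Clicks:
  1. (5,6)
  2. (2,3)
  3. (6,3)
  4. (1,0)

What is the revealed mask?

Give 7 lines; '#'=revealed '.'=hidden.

Click 1 (5,6) count=0: revealed 19 new [(0,4) (0,5) (0,6) (1,4) (1,5) (1,6) (2,4) (2,5) (2,6) (3,5) (3,6) (4,5) (4,6) (5,4) (5,5) (5,6) (6,4) (6,5) (6,6)] -> total=19
Click 2 (2,3) count=2: revealed 1 new [(2,3)] -> total=20
Click 3 (6,3) count=1: revealed 1 new [(6,3)] -> total=21
Click 4 (1,0) count=2: revealed 1 new [(1,0)] -> total=22

Answer: ....###
#...###
...####
.....##
.....##
....###
...####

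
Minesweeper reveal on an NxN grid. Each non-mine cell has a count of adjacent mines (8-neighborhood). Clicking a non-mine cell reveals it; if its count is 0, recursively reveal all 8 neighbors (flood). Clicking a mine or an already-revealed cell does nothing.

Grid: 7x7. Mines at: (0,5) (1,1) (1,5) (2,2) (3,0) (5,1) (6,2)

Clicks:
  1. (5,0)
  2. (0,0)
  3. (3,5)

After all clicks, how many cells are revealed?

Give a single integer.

Click 1 (5,0) count=1: revealed 1 new [(5,0)] -> total=1
Click 2 (0,0) count=1: revealed 1 new [(0,0)] -> total=2
Click 3 (3,5) count=0: revealed 23 new [(2,3) (2,4) (2,5) (2,6) (3,2) (3,3) (3,4) (3,5) (3,6) (4,2) (4,3) (4,4) (4,5) (4,6) (5,2) (5,3) (5,4) (5,5) (5,6) (6,3) (6,4) (6,5) (6,6)] -> total=25

Answer: 25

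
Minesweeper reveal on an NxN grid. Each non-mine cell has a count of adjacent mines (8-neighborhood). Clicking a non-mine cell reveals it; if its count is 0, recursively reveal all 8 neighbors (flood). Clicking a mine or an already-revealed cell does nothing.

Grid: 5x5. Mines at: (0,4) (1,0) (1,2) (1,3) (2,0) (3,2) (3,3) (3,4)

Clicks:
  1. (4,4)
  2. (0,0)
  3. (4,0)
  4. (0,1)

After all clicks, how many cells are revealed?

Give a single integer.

Click 1 (4,4) count=2: revealed 1 new [(4,4)] -> total=1
Click 2 (0,0) count=1: revealed 1 new [(0,0)] -> total=2
Click 3 (4,0) count=0: revealed 4 new [(3,0) (3,1) (4,0) (4,1)] -> total=6
Click 4 (0,1) count=2: revealed 1 new [(0,1)] -> total=7

Answer: 7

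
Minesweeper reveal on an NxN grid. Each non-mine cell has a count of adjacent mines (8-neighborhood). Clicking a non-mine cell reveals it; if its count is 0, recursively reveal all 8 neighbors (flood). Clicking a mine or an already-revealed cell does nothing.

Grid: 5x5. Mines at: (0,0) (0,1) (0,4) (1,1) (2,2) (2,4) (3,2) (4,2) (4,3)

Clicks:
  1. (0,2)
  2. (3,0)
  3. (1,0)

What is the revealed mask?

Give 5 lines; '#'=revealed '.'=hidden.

Click 1 (0,2) count=2: revealed 1 new [(0,2)] -> total=1
Click 2 (3,0) count=0: revealed 6 new [(2,0) (2,1) (3,0) (3,1) (4,0) (4,1)] -> total=7
Click 3 (1,0) count=3: revealed 1 new [(1,0)] -> total=8

Answer: ..#..
#....
##...
##...
##...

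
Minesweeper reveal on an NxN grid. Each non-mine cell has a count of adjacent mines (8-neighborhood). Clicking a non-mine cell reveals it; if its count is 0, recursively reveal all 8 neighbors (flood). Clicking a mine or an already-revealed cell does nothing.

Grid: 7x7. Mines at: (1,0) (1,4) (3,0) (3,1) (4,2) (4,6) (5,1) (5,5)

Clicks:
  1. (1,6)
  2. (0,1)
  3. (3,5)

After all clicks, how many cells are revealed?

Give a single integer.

Click 1 (1,6) count=0: revealed 8 new [(0,5) (0,6) (1,5) (1,6) (2,5) (2,6) (3,5) (3,6)] -> total=8
Click 2 (0,1) count=1: revealed 1 new [(0,1)] -> total=9
Click 3 (3,5) count=1: revealed 0 new [(none)] -> total=9

Answer: 9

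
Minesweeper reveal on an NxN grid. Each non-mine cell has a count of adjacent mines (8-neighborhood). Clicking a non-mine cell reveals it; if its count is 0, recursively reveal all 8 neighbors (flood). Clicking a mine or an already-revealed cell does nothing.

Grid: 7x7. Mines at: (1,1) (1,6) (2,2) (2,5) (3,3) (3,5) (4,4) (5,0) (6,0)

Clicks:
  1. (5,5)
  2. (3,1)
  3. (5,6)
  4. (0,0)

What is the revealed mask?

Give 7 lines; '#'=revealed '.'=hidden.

Answer: #......
.......
.......
.#.....
.###.##
.######
.######

Derivation:
Click 1 (5,5) count=1: revealed 1 new [(5,5)] -> total=1
Click 2 (3,1) count=1: revealed 1 new [(3,1)] -> total=2
Click 3 (5,6) count=0: revealed 16 new [(4,1) (4,2) (4,3) (4,5) (4,6) (5,1) (5,2) (5,3) (5,4) (5,6) (6,1) (6,2) (6,3) (6,4) (6,5) (6,6)] -> total=18
Click 4 (0,0) count=1: revealed 1 new [(0,0)] -> total=19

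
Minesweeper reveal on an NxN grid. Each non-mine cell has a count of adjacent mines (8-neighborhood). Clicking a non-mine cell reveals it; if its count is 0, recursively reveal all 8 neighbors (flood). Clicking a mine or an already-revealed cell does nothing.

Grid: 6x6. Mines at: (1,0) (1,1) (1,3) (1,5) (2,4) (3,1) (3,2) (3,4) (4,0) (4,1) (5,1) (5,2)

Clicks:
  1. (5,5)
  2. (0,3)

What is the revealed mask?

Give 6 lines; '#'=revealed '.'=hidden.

Click 1 (5,5) count=0: revealed 6 new [(4,3) (4,4) (4,5) (5,3) (5,4) (5,5)] -> total=6
Click 2 (0,3) count=1: revealed 1 new [(0,3)] -> total=7

Answer: ...#..
......
......
......
...###
...###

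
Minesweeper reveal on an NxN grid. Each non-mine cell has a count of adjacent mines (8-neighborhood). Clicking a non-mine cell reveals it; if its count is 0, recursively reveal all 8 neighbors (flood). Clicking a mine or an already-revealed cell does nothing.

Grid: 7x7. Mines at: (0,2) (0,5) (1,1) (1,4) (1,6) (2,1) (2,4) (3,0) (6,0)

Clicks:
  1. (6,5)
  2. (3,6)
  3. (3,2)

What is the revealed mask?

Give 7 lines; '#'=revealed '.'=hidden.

Click 1 (6,5) count=0: revealed 26 new [(2,5) (2,6) (3,1) (3,2) (3,3) (3,4) (3,5) (3,6) (4,1) (4,2) (4,3) (4,4) (4,5) (4,6) (5,1) (5,2) (5,3) (5,4) (5,5) (5,6) (6,1) (6,2) (6,3) (6,4) (6,5) (6,6)] -> total=26
Click 2 (3,6) count=0: revealed 0 new [(none)] -> total=26
Click 3 (3,2) count=1: revealed 0 new [(none)] -> total=26

Answer: .......
.......
.....##
.######
.######
.######
.######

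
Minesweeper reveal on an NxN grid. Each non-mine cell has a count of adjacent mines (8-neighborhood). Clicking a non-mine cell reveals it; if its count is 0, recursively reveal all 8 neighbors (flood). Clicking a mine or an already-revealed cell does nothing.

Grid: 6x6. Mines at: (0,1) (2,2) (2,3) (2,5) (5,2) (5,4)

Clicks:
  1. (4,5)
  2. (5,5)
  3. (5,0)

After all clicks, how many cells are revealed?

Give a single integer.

Answer: 12

Derivation:
Click 1 (4,5) count=1: revealed 1 new [(4,5)] -> total=1
Click 2 (5,5) count=1: revealed 1 new [(5,5)] -> total=2
Click 3 (5,0) count=0: revealed 10 new [(1,0) (1,1) (2,0) (2,1) (3,0) (3,1) (4,0) (4,1) (5,0) (5,1)] -> total=12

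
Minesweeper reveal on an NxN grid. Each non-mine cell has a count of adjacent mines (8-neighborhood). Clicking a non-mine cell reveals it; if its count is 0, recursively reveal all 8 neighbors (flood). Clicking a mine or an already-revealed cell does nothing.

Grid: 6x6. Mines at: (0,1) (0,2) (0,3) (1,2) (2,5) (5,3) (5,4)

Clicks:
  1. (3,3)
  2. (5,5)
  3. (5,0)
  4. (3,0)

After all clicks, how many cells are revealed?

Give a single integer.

Click 1 (3,3) count=0: revealed 20 new [(1,0) (1,1) (2,0) (2,1) (2,2) (2,3) (2,4) (3,0) (3,1) (3,2) (3,3) (3,4) (4,0) (4,1) (4,2) (4,3) (4,4) (5,0) (5,1) (5,2)] -> total=20
Click 2 (5,5) count=1: revealed 1 new [(5,5)] -> total=21
Click 3 (5,0) count=0: revealed 0 new [(none)] -> total=21
Click 4 (3,0) count=0: revealed 0 new [(none)] -> total=21

Answer: 21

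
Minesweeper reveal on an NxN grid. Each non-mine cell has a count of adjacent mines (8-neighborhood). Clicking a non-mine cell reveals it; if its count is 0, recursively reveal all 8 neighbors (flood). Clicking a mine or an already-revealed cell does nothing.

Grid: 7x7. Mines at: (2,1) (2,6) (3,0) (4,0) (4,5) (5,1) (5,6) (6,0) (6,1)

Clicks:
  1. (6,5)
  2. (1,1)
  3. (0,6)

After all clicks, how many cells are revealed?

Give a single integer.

Answer: 33

Derivation:
Click 1 (6,5) count=1: revealed 1 new [(6,5)] -> total=1
Click 2 (1,1) count=1: revealed 1 new [(1,1)] -> total=2
Click 3 (0,6) count=0: revealed 31 new [(0,0) (0,1) (0,2) (0,3) (0,4) (0,5) (0,6) (1,0) (1,2) (1,3) (1,4) (1,5) (1,6) (2,2) (2,3) (2,4) (2,5) (3,2) (3,3) (3,4) (3,5) (4,2) (4,3) (4,4) (5,2) (5,3) (5,4) (5,5) (6,2) (6,3) (6,4)] -> total=33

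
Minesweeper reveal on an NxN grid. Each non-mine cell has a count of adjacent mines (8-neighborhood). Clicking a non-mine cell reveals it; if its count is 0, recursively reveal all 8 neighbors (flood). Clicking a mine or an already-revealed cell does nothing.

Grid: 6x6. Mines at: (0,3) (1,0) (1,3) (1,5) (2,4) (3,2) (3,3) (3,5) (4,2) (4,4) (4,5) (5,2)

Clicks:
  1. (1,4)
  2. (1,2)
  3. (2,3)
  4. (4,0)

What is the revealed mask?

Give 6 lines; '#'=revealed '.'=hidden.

Click 1 (1,4) count=4: revealed 1 new [(1,4)] -> total=1
Click 2 (1,2) count=2: revealed 1 new [(1,2)] -> total=2
Click 3 (2,3) count=4: revealed 1 new [(2,3)] -> total=3
Click 4 (4,0) count=0: revealed 8 new [(2,0) (2,1) (3,0) (3,1) (4,0) (4,1) (5,0) (5,1)] -> total=11

Answer: ......
..#.#.
##.#..
##....
##....
##....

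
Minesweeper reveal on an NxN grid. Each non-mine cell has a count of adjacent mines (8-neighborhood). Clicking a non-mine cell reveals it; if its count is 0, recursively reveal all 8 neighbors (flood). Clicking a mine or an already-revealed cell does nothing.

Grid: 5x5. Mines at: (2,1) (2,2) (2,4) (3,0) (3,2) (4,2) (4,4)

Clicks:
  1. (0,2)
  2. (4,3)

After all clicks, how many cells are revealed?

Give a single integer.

Answer: 11

Derivation:
Click 1 (0,2) count=0: revealed 10 new [(0,0) (0,1) (0,2) (0,3) (0,4) (1,0) (1,1) (1,2) (1,3) (1,4)] -> total=10
Click 2 (4,3) count=3: revealed 1 new [(4,3)] -> total=11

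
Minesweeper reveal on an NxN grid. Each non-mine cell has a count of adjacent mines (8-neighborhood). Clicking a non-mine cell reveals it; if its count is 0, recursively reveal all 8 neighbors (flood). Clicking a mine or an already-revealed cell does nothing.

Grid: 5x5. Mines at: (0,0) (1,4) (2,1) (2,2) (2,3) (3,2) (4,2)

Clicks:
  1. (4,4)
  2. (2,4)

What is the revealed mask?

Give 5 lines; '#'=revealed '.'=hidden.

Click 1 (4,4) count=0: revealed 4 new [(3,3) (3,4) (4,3) (4,4)] -> total=4
Click 2 (2,4) count=2: revealed 1 new [(2,4)] -> total=5

Answer: .....
.....
....#
...##
...##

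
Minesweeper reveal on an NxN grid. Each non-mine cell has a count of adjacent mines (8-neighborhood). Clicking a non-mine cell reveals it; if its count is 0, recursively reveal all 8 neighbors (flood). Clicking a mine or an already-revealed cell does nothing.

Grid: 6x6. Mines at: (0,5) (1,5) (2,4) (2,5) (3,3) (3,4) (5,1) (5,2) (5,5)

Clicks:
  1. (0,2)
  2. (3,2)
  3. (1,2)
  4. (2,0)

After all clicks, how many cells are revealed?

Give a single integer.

Answer: 20

Derivation:
Click 1 (0,2) count=0: revealed 20 new [(0,0) (0,1) (0,2) (0,3) (0,4) (1,0) (1,1) (1,2) (1,3) (1,4) (2,0) (2,1) (2,2) (2,3) (3,0) (3,1) (3,2) (4,0) (4,1) (4,2)] -> total=20
Click 2 (3,2) count=1: revealed 0 new [(none)] -> total=20
Click 3 (1,2) count=0: revealed 0 new [(none)] -> total=20
Click 4 (2,0) count=0: revealed 0 new [(none)] -> total=20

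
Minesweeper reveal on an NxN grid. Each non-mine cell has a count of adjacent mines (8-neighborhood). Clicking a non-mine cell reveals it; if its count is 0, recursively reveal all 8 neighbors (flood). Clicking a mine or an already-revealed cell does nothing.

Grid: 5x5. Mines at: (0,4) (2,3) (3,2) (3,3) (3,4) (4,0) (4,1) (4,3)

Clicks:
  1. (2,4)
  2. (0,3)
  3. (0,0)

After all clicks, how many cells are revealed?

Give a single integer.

Answer: 14

Derivation:
Click 1 (2,4) count=3: revealed 1 new [(2,4)] -> total=1
Click 2 (0,3) count=1: revealed 1 new [(0,3)] -> total=2
Click 3 (0,0) count=0: revealed 12 new [(0,0) (0,1) (0,2) (1,0) (1,1) (1,2) (1,3) (2,0) (2,1) (2,2) (3,0) (3,1)] -> total=14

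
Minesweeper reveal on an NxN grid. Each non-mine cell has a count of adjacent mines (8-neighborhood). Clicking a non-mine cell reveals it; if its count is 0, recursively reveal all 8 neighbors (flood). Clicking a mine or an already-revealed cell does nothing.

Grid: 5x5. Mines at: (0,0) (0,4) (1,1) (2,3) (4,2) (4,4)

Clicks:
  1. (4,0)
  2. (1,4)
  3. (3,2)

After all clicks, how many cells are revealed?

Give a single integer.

Click 1 (4,0) count=0: revealed 6 new [(2,0) (2,1) (3,0) (3,1) (4,0) (4,1)] -> total=6
Click 2 (1,4) count=2: revealed 1 new [(1,4)] -> total=7
Click 3 (3,2) count=2: revealed 1 new [(3,2)] -> total=8

Answer: 8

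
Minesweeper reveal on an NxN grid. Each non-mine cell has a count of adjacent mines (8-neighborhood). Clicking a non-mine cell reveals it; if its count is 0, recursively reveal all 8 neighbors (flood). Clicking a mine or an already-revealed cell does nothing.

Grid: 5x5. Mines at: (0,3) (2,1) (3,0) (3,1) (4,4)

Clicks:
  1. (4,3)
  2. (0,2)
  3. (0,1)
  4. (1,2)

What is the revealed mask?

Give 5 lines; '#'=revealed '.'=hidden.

Click 1 (4,3) count=1: revealed 1 new [(4,3)] -> total=1
Click 2 (0,2) count=1: revealed 1 new [(0,2)] -> total=2
Click 3 (0,1) count=0: revealed 5 new [(0,0) (0,1) (1,0) (1,1) (1,2)] -> total=7
Click 4 (1,2) count=2: revealed 0 new [(none)] -> total=7

Answer: ###..
###..
.....
.....
...#.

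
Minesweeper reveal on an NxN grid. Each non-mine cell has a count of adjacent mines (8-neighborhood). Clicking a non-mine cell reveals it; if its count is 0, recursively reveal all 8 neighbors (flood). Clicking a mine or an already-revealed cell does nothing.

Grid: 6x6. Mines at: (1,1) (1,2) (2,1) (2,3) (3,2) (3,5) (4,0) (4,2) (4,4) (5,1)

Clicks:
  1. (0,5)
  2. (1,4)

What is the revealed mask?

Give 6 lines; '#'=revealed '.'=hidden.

Click 1 (0,5) count=0: revealed 8 new [(0,3) (0,4) (0,5) (1,3) (1,4) (1,5) (2,4) (2,5)] -> total=8
Click 2 (1,4) count=1: revealed 0 new [(none)] -> total=8

Answer: ...###
...###
....##
......
......
......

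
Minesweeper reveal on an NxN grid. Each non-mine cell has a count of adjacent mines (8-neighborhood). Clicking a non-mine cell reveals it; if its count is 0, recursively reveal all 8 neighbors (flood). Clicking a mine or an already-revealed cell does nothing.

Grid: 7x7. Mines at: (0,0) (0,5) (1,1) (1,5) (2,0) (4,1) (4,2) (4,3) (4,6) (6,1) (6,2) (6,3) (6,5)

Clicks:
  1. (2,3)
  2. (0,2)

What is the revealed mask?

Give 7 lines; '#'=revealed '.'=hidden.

Click 1 (2,3) count=0: revealed 12 new [(0,2) (0,3) (0,4) (1,2) (1,3) (1,4) (2,2) (2,3) (2,4) (3,2) (3,3) (3,4)] -> total=12
Click 2 (0,2) count=1: revealed 0 new [(none)] -> total=12

Answer: ..###..
..###..
..###..
..###..
.......
.......
.......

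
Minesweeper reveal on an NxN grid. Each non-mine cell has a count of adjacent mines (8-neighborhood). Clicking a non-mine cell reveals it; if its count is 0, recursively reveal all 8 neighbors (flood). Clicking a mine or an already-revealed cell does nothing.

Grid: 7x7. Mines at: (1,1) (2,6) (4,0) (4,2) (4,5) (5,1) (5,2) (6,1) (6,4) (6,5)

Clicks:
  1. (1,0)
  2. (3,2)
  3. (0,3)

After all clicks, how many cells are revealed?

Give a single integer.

Answer: 19

Derivation:
Click 1 (1,0) count=1: revealed 1 new [(1,0)] -> total=1
Click 2 (3,2) count=1: revealed 1 new [(3,2)] -> total=2
Click 3 (0,3) count=0: revealed 17 new [(0,2) (0,3) (0,4) (0,5) (0,6) (1,2) (1,3) (1,4) (1,5) (1,6) (2,2) (2,3) (2,4) (2,5) (3,3) (3,4) (3,5)] -> total=19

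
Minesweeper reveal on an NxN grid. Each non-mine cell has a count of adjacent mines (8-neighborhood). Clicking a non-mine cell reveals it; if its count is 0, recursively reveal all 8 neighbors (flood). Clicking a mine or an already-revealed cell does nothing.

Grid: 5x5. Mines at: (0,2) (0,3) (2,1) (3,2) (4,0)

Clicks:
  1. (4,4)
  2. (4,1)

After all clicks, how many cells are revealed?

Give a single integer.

Click 1 (4,4) count=0: revealed 8 new [(1,3) (1,4) (2,3) (2,4) (3,3) (3,4) (4,3) (4,4)] -> total=8
Click 2 (4,1) count=2: revealed 1 new [(4,1)] -> total=9

Answer: 9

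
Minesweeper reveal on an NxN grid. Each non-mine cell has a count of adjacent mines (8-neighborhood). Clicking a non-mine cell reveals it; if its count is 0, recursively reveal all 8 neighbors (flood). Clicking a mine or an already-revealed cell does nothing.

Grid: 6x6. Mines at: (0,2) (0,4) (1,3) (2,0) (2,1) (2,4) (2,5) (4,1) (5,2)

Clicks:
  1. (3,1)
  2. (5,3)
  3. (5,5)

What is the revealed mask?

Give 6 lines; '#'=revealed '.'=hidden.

Answer: ......
......
......
.#.###
...###
...###

Derivation:
Click 1 (3,1) count=3: revealed 1 new [(3,1)] -> total=1
Click 2 (5,3) count=1: revealed 1 new [(5,3)] -> total=2
Click 3 (5,5) count=0: revealed 8 new [(3,3) (3,4) (3,5) (4,3) (4,4) (4,5) (5,4) (5,5)] -> total=10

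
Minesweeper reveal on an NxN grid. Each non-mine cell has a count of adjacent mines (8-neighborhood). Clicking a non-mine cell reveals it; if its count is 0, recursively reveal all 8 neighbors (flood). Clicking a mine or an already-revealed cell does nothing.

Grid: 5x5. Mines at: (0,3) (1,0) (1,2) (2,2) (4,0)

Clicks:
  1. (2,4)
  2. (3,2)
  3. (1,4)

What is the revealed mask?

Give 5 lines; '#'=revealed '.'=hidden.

Answer: .....
...##
...##
.####
.####

Derivation:
Click 1 (2,4) count=0: revealed 12 new [(1,3) (1,4) (2,3) (2,4) (3,1) (3,2) (3,3) (3,4) (4,1) (4,2) (4,3) (4,4)] -> total=12
Click 2 (3,2) count=1: revealed 0 new [(none)] -> total=12
Click 3 (1,4) count=1: revealed 0 new [(none)] -> total=12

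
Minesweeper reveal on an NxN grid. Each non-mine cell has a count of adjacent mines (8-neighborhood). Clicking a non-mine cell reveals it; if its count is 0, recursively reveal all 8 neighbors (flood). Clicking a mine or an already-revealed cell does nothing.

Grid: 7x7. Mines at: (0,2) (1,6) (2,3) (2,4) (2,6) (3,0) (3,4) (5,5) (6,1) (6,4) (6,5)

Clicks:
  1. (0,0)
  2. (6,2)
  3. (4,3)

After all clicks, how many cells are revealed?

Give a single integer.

Click 1 (0,0) count=0: revealed 6 new [(0,0) (0,1) (1,0) (1,1) (2,0) (2,1)] -> total=6
Click 2 (6,2) count=1: revealed 1 new [(6,2)] -> total=7
Click 3 (4,3) count=1: revealed 1 new [(4,3)] -> total=8

Answer: 8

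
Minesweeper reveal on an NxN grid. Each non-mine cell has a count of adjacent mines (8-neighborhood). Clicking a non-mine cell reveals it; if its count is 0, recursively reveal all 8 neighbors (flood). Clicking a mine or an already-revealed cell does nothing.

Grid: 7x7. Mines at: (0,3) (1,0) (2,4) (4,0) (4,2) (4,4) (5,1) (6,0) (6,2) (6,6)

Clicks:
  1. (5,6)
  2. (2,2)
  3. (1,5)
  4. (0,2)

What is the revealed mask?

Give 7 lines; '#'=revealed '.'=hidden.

Click 1 (5,6) count=1: revealed 1 new [(5,6)] -> total=1
Click 2 (2,2) count=0: revealed 9 new [(1,1) (1,2) (1,3) (2,1) (2,2) (2,3) (3,1) (3,2) (3,3)] -> total=10
Click 3 (1,5) count=1: revealed 1 new [(1,5)] -> total=11
Click 4 (0,2) count=1: revealed 1 new [(0,2)] -> total=12

Answer: ..#....
.###.#.
.###...
.###...
.......
......#
.......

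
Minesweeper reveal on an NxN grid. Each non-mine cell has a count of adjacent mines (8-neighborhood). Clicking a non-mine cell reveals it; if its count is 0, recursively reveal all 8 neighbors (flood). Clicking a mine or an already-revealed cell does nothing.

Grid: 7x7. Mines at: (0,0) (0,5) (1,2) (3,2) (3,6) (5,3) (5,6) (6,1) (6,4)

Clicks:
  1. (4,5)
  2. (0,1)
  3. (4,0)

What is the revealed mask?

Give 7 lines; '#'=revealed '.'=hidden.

Click 1 (4,5) count=2: revealed 1 new [(4,5)] -> total=1
Click 2 (0,1) count=2: revealed 1 new [(0,1)] -> total=2
Click 3 (4,0) count=0: revealed 10 new [(1,0) (1,1) (2,0) (2,1) (3,0) (3,1) (4,0) (4,1) (5,0) (5,1)] -> total=12

Answer: .#.....
##.....
##.....
##.....
##...#.
##.....
.......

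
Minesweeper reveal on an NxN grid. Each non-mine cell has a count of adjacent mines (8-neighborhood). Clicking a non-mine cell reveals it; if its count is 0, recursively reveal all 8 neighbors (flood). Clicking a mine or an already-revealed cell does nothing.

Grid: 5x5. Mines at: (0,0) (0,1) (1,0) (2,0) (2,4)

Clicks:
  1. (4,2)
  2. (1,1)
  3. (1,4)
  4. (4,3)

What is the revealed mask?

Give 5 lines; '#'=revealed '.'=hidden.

Answer: .....
.####
.###.
#####
#####

Derivation:
Click 1 (4,2) count=0: revealed 16 new [(1,1) (1,2) (1,3) (2,1) (2,2) (2,3) (3,0) (3,1) (3,2) (3,3) (3,4) (4,0) (4,1) (4,2) (4,3) (4,4)] -> total=16
Click 2 (1,1) count=4: revealed 0 new [(none)] -> total=16
Click 3 (1,4) count=1: revealed 1 new [(1,4)] -> total=17
Click 4 (4,3) count=0: revealed 0 new [(none)] -> total=17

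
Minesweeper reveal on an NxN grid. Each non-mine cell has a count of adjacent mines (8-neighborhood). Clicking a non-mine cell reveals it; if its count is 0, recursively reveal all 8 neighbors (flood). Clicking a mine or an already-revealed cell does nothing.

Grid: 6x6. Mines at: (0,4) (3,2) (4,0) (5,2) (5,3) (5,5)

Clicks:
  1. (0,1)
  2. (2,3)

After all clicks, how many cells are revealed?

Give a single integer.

Answer: 14

Derivation:
Click 1 (0,1) count=0: revealed 14 new [(0,0) (0,1) (0,2) (0,3) (1,0) (1,1) (1,2) (1,3) (2,0) (2,1) (2,2) (2,3) (3,0) (3,1)] -> total=14
Click 2 (2,3) count=1: revealed 0 new [(none)] -> total=14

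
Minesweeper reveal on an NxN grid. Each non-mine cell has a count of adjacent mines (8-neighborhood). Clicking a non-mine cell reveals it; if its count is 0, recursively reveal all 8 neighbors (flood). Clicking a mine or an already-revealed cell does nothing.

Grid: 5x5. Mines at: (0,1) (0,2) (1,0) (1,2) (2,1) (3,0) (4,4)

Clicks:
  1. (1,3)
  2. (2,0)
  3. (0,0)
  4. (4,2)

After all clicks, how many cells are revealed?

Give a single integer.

Answer: 9

Derivation:
Click 1 (1,3) count=2: revealed 1 new [(1,3)] -> total=1
Click 2 (2,0) count=3: revealed 1 new [(2,0)] -> total=2
Click 3 (0,0) count=2: revealed 1 new [(0,0)] -> total=3
Click 4 (4,2) count=0: revealed 6 new [(3,1) (3,2) (3,3) (4,1) (4,2) (4,3)] -> total=9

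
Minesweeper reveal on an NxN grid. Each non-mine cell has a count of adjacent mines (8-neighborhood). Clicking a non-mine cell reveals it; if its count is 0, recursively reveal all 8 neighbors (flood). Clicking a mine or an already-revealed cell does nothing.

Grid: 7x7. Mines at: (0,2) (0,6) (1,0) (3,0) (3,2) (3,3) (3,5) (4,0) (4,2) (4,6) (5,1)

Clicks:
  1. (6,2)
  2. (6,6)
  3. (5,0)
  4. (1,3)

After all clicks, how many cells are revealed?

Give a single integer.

Answer: 15

Derivation:
Click 1 (6,2) count=1: revealed 1 new [(6,2)] -> total=1
Click 2 (6,6) count=0: revealed 12 new [(4,3) (4,4) (4,5) (5,2) (5,3) (5,4) (5,5) (5,6) (6,3) (6,4) (6,5) (6,6)] -> total=13
Click 3 (5,0) count=2: revealed 1 new [(5,0)] -> total=14
Click 4 (1,3) count=1: revealed 1 new [(1,3)] -> total=15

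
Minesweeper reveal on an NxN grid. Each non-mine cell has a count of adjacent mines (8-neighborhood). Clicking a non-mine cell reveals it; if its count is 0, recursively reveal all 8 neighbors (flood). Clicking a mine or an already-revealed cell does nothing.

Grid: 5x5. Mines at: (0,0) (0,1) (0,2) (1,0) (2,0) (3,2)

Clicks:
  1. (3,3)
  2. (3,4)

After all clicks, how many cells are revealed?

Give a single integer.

Answer: 10

Derivation:
Click 1 (3,3) count=1: revealed 1 new [(3,3)] -> total=1
Click 2 (3,4) count=0: revealed 9 new [(0,3) (0,4) (1,3) (1,4) (2,3) (2,4) (3,4) (4,3) (4,4)] -> total=10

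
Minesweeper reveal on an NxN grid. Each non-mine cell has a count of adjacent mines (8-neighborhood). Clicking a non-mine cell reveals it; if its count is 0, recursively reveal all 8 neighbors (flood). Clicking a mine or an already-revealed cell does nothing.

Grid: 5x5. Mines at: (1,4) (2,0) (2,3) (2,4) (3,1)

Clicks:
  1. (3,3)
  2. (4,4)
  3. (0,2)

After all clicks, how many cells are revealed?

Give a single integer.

Click 1 (3,3) count=2: revealed 1 new [(3,3)] -> total=1
Click 2 (4,4) count=0: revealed 5 new [(3,2) (3,4) (4,2) (4,3) (4,4)] -> total=6
Click 3 (0,2) count=0: revealed 8 new [(0,0) (0,1) (0,2) (0,3) (1,0) (1,1) (1,2) (1,3)] -> total=14

Answer: 14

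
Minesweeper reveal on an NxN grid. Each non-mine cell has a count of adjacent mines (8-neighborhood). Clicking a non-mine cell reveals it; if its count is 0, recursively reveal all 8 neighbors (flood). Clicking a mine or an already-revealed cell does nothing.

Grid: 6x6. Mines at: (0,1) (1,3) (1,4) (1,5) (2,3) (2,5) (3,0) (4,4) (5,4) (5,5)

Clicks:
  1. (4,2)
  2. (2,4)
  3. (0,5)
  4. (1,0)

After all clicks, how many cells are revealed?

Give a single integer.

Answer: 14

Derivation:
Click 1 (4,2) count=0: revealed 11 new [(3,1) (3,2) (3,3) (4,0) (4,1) (4,2) (4,3) (5,0) (5,1) (5,2) (5,3)] -> total=11
Click 2 (2,4) count=5: revealed 1 new [(2,4)] -> total=12
Click 3 (0,5) count=2: revealed 1 new [(0,5)] -> total=13
Click 4 (1,0) count=1: revealed 1 new [(1,0)] -> total=14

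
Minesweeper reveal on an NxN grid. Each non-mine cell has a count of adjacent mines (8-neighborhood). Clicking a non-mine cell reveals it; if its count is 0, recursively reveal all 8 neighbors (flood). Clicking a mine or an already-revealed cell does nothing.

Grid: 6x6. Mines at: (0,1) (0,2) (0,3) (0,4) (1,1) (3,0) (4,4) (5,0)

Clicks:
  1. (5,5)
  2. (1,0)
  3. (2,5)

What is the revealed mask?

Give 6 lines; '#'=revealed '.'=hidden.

Click 1 (5,5) count=1: revealed 1 new [(5,5)] -> total=1
Click 2 (1,0) count=2: revealed 1 new [(1,0)] -> total=2
Click 3 (2,5) count=0: revealed 20 new [(1,2) (1,3) (1,4) (1,5) (2,1) (2,2) (2,3) (2,4) (2,5) (3,1) (3,2) (3,3) (3,4) (3,5) (4,1) (4,2) (4,3) (5,1) (5,2) (5,3)] -> total=22

Answer: ......
#.####
.#####
.#####
.###..
.###.#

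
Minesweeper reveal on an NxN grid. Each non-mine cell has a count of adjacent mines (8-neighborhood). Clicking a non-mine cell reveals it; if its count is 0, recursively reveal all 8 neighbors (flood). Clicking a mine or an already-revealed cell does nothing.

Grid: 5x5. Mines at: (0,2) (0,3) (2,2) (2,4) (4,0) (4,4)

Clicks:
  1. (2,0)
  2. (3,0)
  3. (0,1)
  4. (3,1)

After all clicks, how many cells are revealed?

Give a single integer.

Answer: 8

Derivation:
Click 1 (2,0) count=0: revealed 8 new [(0,0) (0,1) (1,0) (1,1) (2,0) (2,1) (3,0) (3,1)] -> total=8
Click 2 (3,0) count=1: revealed 0 new [(none)] -> total=8
Click 3 (0,1) count=1: revealed 0 new [(none)] -> total=8
Click 4 (3,1) count=2: revealed 0 new [(none)] -> total=8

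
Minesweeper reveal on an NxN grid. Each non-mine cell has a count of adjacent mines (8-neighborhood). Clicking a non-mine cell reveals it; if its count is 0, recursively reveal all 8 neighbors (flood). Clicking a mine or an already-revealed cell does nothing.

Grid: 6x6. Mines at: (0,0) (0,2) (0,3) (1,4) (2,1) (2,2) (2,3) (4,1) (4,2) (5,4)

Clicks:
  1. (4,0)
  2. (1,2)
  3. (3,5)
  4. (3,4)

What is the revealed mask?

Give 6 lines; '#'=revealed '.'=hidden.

Click 1 (4,0) count=1: revealed 1 new [(4,0)] -> total=1
Click 2 (1,2) count=5: revealed 1 new [(1,2)] -> total=2
Click 3 (3,5) count=0: revealed 6 new [(2,4) (2,5) (3,4) (3,5) (4,4) (4,5)] -> total=8
Click 4 (3,4) count=1: revealed 0 new [(none)] -> total=8

Answer: ......
..#...
....##
....##
#...##
......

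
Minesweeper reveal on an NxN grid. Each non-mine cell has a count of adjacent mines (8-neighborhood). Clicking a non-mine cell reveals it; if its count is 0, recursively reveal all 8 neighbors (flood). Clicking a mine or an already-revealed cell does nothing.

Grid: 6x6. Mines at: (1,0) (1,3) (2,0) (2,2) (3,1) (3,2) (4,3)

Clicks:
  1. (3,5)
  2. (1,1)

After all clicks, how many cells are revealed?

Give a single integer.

Answer: 13

Derivation:
Click 1 (3,5) count=0: revealed 12 new [(0,4) (0,5) (1,4) (1,5) (2,4) (2,5) (3,4) (3,5) (4,4) (4,5) (5,4) (5,5)] -> total=12
Click 2 (1,1) count=3: revealed 1 new [(1,1)] -> total=13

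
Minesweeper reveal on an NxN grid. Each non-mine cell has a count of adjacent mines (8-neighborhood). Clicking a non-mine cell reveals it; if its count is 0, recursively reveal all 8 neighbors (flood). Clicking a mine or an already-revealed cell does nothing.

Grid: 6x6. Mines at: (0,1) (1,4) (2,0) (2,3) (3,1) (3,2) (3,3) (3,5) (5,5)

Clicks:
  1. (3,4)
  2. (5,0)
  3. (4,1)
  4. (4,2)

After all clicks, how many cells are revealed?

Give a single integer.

Answer: 11

Derivation:
Click 1 (3,4) count=3: revealed 1 new [(3,4)] -> total=1
Click 2 (5,0) count=0: revealed 10 new [(4,0) (4,1) (4,2) (4,3) (4,4) (5,0) (5,1) (5,2) (5,3) (5,4)] -> total=11
Click 3 (4,1) count=2: revealed 0 new [(none)] -> total=11
Click 4 (4,2) count=3: revealed 0 new [(none)] -> total=11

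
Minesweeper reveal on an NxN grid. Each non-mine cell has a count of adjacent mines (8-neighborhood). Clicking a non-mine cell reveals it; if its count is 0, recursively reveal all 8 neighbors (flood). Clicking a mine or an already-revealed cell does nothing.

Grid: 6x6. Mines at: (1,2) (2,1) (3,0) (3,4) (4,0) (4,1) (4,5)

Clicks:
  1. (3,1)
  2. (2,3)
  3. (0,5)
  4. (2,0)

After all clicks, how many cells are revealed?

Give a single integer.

Answer: 11

Derivation:
Click 1 (3,1) count=4: revealed 1 new [(3,1)] -> total=1
Click 2 (2,3) count=2: revealed 1 new [(2,3)] -> total=2
Click 3 (0,5) count=0: revealed 8 new [(0,3) (0,4) (0,5) (1,3) (1,4) (1,5) (2,4) (2,5)] -> total=10
Click 4 (2,0) count=2: revealed 1 new [(2,0)] -> total=11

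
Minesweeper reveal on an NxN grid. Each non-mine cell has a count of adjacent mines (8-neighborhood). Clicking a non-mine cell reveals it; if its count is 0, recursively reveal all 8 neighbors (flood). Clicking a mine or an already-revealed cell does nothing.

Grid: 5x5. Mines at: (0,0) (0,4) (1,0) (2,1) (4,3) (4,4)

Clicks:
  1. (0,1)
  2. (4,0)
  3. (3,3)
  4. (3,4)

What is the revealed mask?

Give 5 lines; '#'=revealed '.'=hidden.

Answer: .#...
.....
.....
#####
###..

Derivation:
Click 1 (0,1) count=2: revealed 1 new [(0,1)] -> total=1
Click 2 (4,0) count=0: revealed 6 new [(3,0) (3,1) (3,2) (4,0) (4,1) (4,2)] -> total=7
Click 3 (3,3) count=2: revealed 1 new [(3,3)] -> total=8
Click 4 (3,4) count=2: revealed 1 new [(3,4)] -> total=9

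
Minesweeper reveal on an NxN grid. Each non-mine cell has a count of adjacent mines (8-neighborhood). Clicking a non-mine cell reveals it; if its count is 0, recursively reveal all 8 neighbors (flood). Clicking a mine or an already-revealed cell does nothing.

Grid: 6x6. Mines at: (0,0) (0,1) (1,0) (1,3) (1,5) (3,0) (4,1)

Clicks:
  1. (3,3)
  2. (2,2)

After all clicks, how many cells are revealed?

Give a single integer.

Click 1 (3,3) count=0: revealed 16 new [(2,2) (2,3) (2,4) (2,5) (3,2) (3,3) (3,4) (3,5) (4,2) (4,3) (4,4) (4,5) (5,2) (5,3) (5,4) (5,5)] -> total=16
Click 2 (2,2) count=1: revealed 0 new [(none)] -> total=16

Answer: 16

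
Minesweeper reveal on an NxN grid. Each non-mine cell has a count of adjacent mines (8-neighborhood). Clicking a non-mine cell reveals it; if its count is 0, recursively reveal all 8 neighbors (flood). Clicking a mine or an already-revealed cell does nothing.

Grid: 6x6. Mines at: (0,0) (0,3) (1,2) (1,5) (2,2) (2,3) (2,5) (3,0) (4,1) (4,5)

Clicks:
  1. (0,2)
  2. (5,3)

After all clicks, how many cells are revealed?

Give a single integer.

Answer: 10

Derivation:
Click 1 (0,2) count=2: revealed 1 new [(0,2)] -> total=1
Click 2 (5,3) count=0: revealed 9 new [(3,2) (3,3) (3,4) (4,2) (4,3) (4,4) (5,2) (5,3) (5,4)] -> total=10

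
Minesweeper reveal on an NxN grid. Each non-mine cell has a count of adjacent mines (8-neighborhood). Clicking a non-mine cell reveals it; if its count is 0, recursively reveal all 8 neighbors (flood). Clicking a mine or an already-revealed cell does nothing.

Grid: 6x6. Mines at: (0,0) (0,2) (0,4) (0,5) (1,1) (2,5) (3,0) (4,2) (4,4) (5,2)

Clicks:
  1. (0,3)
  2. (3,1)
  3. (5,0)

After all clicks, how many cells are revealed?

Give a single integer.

Click 1 (0,3) count=2: revealed 1 new [(0,3)] -> total=1
Click 2 (3,1) count=2: revealed 1 new [(3,1)] -> total=2
Click 3 (5,0) count=0: revealed 4 new [(4,0) (4,1) (5,0) (5,1)] -> total=6

Answer: 6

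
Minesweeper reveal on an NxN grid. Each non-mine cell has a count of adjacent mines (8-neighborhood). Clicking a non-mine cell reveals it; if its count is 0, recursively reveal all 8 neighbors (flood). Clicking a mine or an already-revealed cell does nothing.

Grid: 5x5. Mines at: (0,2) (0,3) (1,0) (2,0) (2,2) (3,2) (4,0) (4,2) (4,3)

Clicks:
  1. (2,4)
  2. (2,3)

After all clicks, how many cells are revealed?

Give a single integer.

Click 1 (2,4) count=0: revealed 6 new [(1,3) (1,4) (2,3) (2,4) (3,3) (3,4)] -> total=6
Click 2 (2,3) count=2: revealed 0 new [(none)] -> total=6

Answer: 6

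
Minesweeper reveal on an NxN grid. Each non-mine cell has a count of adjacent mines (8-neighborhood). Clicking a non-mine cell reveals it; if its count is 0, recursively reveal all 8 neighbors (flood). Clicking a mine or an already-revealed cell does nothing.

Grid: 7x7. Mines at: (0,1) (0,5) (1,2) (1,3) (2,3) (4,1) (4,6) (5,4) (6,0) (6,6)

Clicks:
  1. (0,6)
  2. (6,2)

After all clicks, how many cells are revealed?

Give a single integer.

Click 1 (0,6) count=1: revealed 1 new [(0,6)] -> total=1
Click 2 (6,2) count=0: revealed 6 new [(5,1) (5,2) (5,3) (6,1) (6,2) (6,3)] -> total=7

Answer: 7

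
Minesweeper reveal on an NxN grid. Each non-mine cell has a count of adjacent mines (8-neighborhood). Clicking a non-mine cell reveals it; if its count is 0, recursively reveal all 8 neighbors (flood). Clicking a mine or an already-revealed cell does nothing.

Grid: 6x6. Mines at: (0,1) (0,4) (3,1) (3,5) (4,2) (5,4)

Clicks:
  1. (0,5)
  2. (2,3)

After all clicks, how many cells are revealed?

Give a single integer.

Click 1 (0,5) count=1: revealed 1 new [(0,5)] -> total=1
Click 2 (2,3) count=0: revealed 9 new [(1,2) (1,3) (1,4) (2,2) (2,3) (2,4) (3,2) (3,3) (3,4)] -> total=10

Answer: 10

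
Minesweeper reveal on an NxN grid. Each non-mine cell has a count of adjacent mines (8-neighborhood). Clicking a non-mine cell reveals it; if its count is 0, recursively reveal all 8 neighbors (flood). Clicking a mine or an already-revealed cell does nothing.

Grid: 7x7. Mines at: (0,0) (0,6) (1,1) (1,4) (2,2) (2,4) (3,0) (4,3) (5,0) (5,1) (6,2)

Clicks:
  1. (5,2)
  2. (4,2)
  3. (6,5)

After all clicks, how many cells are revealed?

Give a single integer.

Answer: 20

Derivation:
Click 1 (5,2) count=3: revealed 1 new [(5,2)] -> total=1
Click 2 (4,2) count=2: revealed 1 new [(4,2)] -> total=2
Click 3 (6,5) count=0: revealed 18 new [(1,5) (1,6) (2,5) (2,6) (3,4) (3,5) (3,6) (4,4) (4,5) (4,6) (5,3) (5,4) (5,5) (5,6) (6,3) (6,4) (6,5) (6,6)] -> total=20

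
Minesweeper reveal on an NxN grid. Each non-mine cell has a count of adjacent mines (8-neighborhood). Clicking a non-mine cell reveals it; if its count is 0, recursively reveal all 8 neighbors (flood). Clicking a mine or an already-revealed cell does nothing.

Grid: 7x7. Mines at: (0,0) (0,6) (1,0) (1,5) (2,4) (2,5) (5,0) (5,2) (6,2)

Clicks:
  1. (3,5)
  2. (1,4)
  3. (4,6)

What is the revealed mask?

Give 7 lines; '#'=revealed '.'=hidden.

Click 1 (3,5) count=2: revealed 1 new [(3,5)] -> total=1
Click 2 (1,4) count=3: revealed 1 new [(1,4)] -> total=2
Click 3 (4,6) count=0: revealed 15 new [(3,3) (3,4) (3,6) (4,3) (4,4) (4,5) (4,6) (5,3) (5,4) (5,5) (5,6) (6,3) (6,4) (6,5) (6,6)] -> total=17

Answer: .......
....#..
.......
...####
...####
...####
...####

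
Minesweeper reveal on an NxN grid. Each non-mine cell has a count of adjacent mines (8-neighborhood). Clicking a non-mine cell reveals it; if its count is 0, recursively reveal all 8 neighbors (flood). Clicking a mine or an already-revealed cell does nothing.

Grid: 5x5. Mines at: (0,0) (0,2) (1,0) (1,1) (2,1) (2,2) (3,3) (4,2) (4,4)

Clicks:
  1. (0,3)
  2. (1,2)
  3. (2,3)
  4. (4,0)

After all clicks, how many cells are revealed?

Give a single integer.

Answer: 7

Derivation:
Click 1 (0,3) count=1: revealed 1 new [(0,3)] -> total=1
Click 2 (1,2) count=4: revealed 1 new [(1,2)] -> total=2
Click 3 (2,3) count=2: revealed 1 new [(2,3)] -> total=3
Click 4 (4,0) count=0: revealed 4 new [(3,0) (3,1) (4,0) (4,1)] -> total=7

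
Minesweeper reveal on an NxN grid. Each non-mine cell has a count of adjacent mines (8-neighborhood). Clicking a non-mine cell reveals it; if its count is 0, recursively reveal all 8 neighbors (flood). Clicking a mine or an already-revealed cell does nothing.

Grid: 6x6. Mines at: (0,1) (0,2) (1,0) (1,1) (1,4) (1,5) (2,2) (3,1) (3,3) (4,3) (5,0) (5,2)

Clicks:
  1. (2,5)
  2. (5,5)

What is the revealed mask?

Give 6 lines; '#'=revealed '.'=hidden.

Answer: ......
......
....##
....##
....##
....##

Derivation:
Click 1 (2,5) count=2: revealed 1 new [(2,5)] -> total=1
Click 2 (5,5) count=0: revealed 7 new [(2,4) (3,4) (3,5) (4,4) (4,5) (5,4) (5,5)] -> total=8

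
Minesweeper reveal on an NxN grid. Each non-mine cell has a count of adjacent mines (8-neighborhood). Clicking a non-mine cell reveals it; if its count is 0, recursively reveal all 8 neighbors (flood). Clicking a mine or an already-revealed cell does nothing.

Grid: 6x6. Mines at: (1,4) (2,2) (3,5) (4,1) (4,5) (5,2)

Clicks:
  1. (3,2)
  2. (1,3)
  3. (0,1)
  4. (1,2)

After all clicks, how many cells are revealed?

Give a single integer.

Answer: 13

Derivation:
Click 1 (3,2) count=2: revealed 1 new [(3,2)] -> total=1
Click 2 (1,3) count=2: revealed 1 new [(1,3)] -> total=2
Click 3 (0,1) count=0: revealed 11 new [(0,0) (0,1) (0,2) (0,3) (1,0) (1,1) (1,2) (2,0) (2,1) (3,0) (3,1)] -> total=13
Click 4 (1,2) count=1: revealed 0 new [(none)] -> total=13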